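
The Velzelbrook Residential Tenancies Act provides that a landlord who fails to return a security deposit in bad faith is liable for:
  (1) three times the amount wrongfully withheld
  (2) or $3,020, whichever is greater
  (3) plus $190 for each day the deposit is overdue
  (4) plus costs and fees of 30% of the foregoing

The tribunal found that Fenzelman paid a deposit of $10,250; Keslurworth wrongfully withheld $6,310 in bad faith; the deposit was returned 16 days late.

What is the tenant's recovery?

$28,561

Trebled: 3 × $6,310 = $18,930
Minimum $3,020: $18,930 meets the minimum, no increase.
Late-return penalty: 16 × $190 = $3,040
Damages plus late penalty: $18,930 + $3,040 = $21,970
Costs and fees: 30% of $21,970 = $6,591
Total recovery: $21,970 + $6,591 = $28,561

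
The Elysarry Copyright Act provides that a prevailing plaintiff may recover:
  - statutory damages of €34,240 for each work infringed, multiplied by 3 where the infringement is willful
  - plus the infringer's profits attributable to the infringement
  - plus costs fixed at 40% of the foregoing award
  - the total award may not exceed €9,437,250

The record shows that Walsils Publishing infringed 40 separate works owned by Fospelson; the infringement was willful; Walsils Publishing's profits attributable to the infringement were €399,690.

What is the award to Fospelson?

€6,311,886

Statutory damages: 40 × €34,240 = €1,369,600
Trebled: 3 × €1,369,600 = €4,108,800
Combined award: €4,108,800 + €399,690 = €4,508,490
Costs: 40% of €4,508,490 = €1,803,396
Award plus costs: €4,508,490 + €1,803,396 = €6,311,886
Cap at €9,437,250: €6,311,886 is within the cap, no reduction.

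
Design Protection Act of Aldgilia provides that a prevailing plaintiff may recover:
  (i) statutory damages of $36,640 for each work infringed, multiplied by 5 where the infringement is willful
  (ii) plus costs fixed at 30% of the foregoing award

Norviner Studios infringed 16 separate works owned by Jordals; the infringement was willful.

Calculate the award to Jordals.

Statutory damages: 16 × $36,640 = $586,240
Multiplied by 5: 5 × $586,240 = $2,931,200
Costs: 30% of $2,931,200 = $879,360
Award plus costs: $2,931,200 + $879,360 = $3,810,560

$3,810,560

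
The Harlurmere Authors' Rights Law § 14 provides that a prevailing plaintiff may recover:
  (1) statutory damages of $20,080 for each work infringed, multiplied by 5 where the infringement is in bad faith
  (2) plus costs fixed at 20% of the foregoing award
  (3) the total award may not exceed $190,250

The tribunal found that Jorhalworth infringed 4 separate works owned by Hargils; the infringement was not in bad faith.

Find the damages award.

Statutory damages: 4 × $20,080 = $80,320
Infringement not in bad faith: no ×5 enhancement.
Costs: 20% of $80,320 = $16,064
Award plus costs: $80,320 + $16,064 = $96,384
Cap at $190,250: $96,384 is within the cap, no reduction.

Award: $96,384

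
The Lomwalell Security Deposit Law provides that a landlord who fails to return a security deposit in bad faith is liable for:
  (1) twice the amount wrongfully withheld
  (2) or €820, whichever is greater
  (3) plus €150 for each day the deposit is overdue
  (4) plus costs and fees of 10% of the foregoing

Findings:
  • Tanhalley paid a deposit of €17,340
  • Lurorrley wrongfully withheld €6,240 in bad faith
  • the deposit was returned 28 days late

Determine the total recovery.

Doubled: 2 × €6,240 = €12,480
Minimum €820: €12,480 meets the minimum, no increase.
Late-return penalty: 28 × €150 = €4,200
Damages plus late penalty: €12,480 + €4,200 = €16,680
Costs and fees: 10% of €16,680 = €1,668
Total recovery: €16,680 + €1,668 = €18,348

€18,348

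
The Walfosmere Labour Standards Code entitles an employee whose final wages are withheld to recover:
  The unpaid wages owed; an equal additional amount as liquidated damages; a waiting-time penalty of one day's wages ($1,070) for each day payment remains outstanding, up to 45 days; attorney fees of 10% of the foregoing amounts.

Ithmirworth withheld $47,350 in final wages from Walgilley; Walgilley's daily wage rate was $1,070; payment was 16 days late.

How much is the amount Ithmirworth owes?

Total award: $123,002

Liquidated damages (equal amount): $47,350
Penalty days: min(16, 45) = 16
Waiting-time penalty: 16 × $1,070 = $17,120
Subtotal: $47,350 + $47,350 + $17,120 = $111,820
Attorney fees: 10% of $111,820 = $11,182
Total award: $111,820 + $11,182 = $123,002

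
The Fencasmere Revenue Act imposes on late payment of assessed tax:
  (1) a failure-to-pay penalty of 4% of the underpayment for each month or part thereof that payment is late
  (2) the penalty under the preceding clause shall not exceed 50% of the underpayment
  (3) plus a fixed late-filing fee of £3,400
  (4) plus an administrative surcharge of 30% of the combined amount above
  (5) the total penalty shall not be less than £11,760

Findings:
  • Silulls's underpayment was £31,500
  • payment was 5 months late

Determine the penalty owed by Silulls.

Accrued rate: 4% × 5 = 20%, capped at 50% → 20%
Failure-to-pay penalty: 20% of £31,500 = £6,300
Penalty before surcharge: £6,300 + £3,400 = £9,700
Administrative surcharge: 30% of £9,700 = £2,910
Total penalty: £9,700 + £2,910 = £12,610
Minimum £11,760: £12,610 meets the minimum, no increase.

Penalty: £12,610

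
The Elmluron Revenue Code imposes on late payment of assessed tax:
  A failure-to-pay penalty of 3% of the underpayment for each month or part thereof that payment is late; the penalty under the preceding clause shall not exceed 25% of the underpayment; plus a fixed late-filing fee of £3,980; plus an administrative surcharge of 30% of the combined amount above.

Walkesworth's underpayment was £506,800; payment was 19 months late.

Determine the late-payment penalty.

£169,884

Accrued rate: 3% × 19 = 57%, capped at 25% → 25%
Failure-to-pay penalty: 25% of £506,800 = £126,700
Penalty before surcharge: £126,700 + £3,980 = £130,680
Administrative surcharge: 30% of £130,680 = £39,204
Total penalty: £130,680 + £39,204 = £169,884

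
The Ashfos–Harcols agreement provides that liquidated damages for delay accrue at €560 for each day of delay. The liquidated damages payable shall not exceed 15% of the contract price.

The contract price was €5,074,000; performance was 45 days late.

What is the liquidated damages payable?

€25,200

Per-day damages: 45 × €560 = €25,200
Cap: 15% of €5,074,000 = €761,100
Cap at €761,100: €25,200 is within the cap, no reduction.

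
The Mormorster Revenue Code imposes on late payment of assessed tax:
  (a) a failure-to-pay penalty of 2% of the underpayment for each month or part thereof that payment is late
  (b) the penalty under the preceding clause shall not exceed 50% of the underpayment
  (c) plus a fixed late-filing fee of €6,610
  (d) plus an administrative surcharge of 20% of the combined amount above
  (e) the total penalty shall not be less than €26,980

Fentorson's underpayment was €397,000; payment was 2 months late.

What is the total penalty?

€26,988

Accrued rate: 2% × 2 = 4%, capped at 50% → 4%
Failure-to-pay penalty: 4% of €397,000 = €15,880
Penalty before surcharge: €15,880 + €6,610 = €22,490
Administrative surcharge: 20% of €22,490 = €4,498
Total penalty: €22,490 + €4,498 = €26,988
Minimum €26,980: €26,988 meets the minimum, no increase.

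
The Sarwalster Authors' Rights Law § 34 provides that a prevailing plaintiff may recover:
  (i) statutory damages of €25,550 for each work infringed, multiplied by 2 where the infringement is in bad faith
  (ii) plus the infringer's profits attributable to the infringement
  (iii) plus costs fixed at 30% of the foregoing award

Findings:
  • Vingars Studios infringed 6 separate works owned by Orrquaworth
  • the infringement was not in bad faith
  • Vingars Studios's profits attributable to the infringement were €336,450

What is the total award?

Statutory damages: 6 × €25,550 = €153,300
Infringement not in bad faith: no ×2 enhancement.
Combined award: €153,300 + €336,450 = €489,750
Costs: 30% of €489,750 = €146,925
Award plus costs: €489,750 + €146,925 = €636,675

€636,675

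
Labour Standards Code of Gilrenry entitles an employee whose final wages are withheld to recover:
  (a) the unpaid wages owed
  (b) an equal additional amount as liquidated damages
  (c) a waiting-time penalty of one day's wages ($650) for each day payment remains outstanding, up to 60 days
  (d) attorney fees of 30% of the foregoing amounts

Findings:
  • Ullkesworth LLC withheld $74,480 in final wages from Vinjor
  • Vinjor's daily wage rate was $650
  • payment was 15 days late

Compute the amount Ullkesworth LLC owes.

Liquidated damages (equal amount): $74,480
Penalty days: min(15, 60) = 15
Waiting-time penalty: 15 × $650 = $9,750
Subtotal: $74,480 + $74,480 + $9,750 = $158,710
Attorney fees: 30% of $158,710 = $47,613
Total award: $158,710 + $47,613 = $206,323

$206,323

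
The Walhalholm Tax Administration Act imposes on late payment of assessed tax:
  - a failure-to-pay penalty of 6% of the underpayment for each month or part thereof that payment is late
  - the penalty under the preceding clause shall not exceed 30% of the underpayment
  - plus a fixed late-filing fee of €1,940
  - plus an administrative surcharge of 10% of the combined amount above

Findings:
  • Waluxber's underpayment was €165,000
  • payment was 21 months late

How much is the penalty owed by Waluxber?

€56,584

Accrued rate: 6% × 21 = 126%, capped at 30% → 30%
Failure-to-pay penalty: 30% of €165,000 = €49,500
Penalty before surcharge: €49,500 + €1,940 = €51,440
Administrative surcharge: 10% of €51,440 = €5,144
Total penalty: €51,440 + €5,144 = €56,584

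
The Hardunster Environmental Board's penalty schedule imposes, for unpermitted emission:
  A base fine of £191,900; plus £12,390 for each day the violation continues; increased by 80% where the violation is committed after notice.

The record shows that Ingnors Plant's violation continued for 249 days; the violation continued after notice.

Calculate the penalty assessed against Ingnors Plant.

Per-day component: 249 × £12,390 = £3,085,110
Base plus per-day: £191,900 + £3,085,110 = £3,277,010
Enhancement: 80% of £3,277,010 = £2,621,608
Enhanced fine: £3,277,010 + £2,621,608 = £5,898,618

£5,898,618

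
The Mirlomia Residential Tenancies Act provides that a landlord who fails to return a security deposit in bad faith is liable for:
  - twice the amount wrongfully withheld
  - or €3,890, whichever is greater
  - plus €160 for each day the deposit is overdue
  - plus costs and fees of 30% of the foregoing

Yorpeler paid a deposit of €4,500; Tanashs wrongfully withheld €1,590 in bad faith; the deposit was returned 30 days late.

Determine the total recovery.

Doubled: 2 × €1,590 = €3,180
Minimum €3,890: €3,180 is below the minimum → €3,890
Late-return penalty: 30 × €160 = €4,800
Damages plus late penalty: €3,890 + €4,800 = €8,690
Costs and fees: 30% of €8,690 = €2,607
Total recovery: €8,690 + €2,607 = €11,297

€11,297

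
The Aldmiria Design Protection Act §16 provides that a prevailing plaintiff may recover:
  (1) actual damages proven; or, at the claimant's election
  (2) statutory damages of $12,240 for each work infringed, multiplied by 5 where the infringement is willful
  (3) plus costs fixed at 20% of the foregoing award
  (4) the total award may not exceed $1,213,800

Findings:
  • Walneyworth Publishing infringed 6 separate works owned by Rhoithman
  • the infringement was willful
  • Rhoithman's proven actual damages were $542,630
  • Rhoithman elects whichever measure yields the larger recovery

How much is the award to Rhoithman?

$651,156

Statutory damages: 6 × $12,240 = $73,440
Multiplied by 5: 5 × $73,440 = $367,200
Greater of actual damages ($542,630) or enhanced statutory damages ($367,200): $542,630
Costs: 20% of $542,630 = $108,526
Award plus costs: $542,630 + $108,526 = $651,156
Cap at $1,213,800: $651,156 is within the cap, no reduction.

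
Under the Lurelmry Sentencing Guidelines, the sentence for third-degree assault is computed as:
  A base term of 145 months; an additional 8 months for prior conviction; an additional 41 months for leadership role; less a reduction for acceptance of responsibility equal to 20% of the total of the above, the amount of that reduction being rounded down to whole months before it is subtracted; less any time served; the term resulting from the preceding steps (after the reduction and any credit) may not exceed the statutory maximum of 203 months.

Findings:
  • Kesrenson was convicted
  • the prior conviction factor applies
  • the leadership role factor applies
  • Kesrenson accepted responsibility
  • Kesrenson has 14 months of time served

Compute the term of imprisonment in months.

142 months

Prior conviction enhancement: +8 months
Leadership role enhancement: +41 months
Adjusted term: 145 months + 8 months + 41 months = 194 months
Acceptance of responsibility reduction: 20% of 194 months = 38 months (rounded down)
After reduction: 194 − 38 = 156 months
Less time served: 156 months − 14 months = 142 months
Cap at 203 months: 142 months is within the cap, no reduction.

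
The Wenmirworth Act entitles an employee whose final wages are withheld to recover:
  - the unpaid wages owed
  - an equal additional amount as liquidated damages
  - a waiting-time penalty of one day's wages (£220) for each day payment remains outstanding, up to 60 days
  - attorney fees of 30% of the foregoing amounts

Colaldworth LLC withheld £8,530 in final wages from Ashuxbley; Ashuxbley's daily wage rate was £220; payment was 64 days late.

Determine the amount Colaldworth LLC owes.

Liquidated damages (equal amount): £8,530
Penalty days: min(64, 60) = 60
Waiting-time penalty: 60 × £220 = £13,200
Subtotal: £8,530 + £8,530 + £13,200 = £30,260
Attorney fees: 30% of £30,260 = £9,078
Total award: £30,260 + £9,078 = £39,338

£39,338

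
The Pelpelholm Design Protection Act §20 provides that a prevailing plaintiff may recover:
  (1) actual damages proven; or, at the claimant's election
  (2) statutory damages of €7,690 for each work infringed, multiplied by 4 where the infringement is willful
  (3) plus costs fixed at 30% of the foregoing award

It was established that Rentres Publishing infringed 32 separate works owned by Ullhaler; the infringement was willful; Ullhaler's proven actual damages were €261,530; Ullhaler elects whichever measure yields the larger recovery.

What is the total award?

Statutory damages: 32 × €7,690 = €246,080
Multiplied by 4: 4 × €246,080 = €984,320
Greater of actual damages (€261,530) or enhanced statutory damages (€984,320): €984,320
Costs: 30% of €984,320 = €295,296
Award plus costs: €984,320 + €295,296 = €1,279,616

€1,279,616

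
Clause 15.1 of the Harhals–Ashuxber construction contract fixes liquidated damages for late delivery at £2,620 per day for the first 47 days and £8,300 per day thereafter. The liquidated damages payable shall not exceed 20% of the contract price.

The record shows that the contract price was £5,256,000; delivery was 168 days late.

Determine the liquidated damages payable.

First 47 days: 47 × £2,620 = £123,140
Remaining days: (168 − 47) × £8,300 = £1,004,300
Accrued per-day damages: £123,140 + £1,004,300 = £1,127,440
Cap: 20% of £5,256,000 = £1,051,200
Cap at £1,051,200: £1,127,440 exceeds the cap → £1,051,200

£1,051,200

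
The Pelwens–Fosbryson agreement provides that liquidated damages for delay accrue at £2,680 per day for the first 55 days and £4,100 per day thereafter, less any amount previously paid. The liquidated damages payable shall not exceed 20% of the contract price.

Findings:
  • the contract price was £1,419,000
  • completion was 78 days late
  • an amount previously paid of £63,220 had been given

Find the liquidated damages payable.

First 55 days: 55 × £2,680 = £147,400
Remaining days: (78 − 55) × £4,100 = £94,300
Accrued per-day damages: £147,400 + £94,300 = £241,700
Less amount previously paid: £241,700 − £63,220 = £178,480
Cap: 20% of £1,419,000 = £283,800
Cap at £283,800: £178,480 is within the cap, no reduction.

Liquidated damages: £178,480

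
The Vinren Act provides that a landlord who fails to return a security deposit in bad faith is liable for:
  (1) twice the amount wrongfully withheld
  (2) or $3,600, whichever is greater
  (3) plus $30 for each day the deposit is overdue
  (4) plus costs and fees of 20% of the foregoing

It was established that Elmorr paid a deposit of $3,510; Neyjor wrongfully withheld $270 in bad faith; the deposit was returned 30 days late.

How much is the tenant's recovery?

$5,400

Doubled: 2 × $270 = $540
Minimum $3,600: $540 is below the minimum → $3,600
Late-return penalty: 30 × $30 = $900
Damages plus late penalty: $3,600 + $900 = $4,500
Costs and fees: 20% of $4,500 = $900
Total recovery: $4,500 + $900 = $5,400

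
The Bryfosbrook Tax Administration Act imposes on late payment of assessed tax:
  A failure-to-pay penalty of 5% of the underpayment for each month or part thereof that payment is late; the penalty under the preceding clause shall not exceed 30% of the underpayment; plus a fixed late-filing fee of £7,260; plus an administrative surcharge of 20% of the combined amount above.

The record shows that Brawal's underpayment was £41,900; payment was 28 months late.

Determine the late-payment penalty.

£23,796

Accrued rate: 5% × 28 = 140%, capped at 30% → 30%
Failure-to-pay penalty: 30% of £41,900 = £12,570
Penalty before surcharge: £12,570 + £7,260 = £19,830
Administrative surcharge: 20% of £19,830 = £3,966
Total penalty: £19,830 + £3,966 = £23,796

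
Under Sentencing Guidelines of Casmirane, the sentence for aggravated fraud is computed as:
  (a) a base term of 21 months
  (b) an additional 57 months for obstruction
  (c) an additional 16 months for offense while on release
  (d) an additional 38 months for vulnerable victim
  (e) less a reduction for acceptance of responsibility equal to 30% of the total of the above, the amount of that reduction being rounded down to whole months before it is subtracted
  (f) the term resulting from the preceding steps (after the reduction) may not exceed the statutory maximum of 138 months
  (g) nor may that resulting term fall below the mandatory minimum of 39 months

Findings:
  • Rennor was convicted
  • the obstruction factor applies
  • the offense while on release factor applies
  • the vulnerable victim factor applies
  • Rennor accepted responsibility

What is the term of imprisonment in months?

Obstruction enhancement: +57 months
Offense while on release enhancement: +16 months
Vulnerable victim enhancement: +38 months
Adjusted term: 21 months + 57 months + 16 months + 38 months = 132 months
Acceptance of responsibility reduction: 30% of 132 months = 39 months (rounded down)
After reduction: 132 − 39 = 93 months
Cap at 138 months: 93 months is within the cap, no reduction.
Minimum 39 months: 93 months meets the minimum, no increase.

93 months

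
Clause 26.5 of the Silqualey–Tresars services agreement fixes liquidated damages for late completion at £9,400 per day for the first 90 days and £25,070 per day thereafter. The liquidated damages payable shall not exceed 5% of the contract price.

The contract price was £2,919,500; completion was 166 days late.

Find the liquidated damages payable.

First 90 days: 90 × £9,400 = £846,000
Remaining days: (166 − 90) × £25,070 = £1,905,320
Accrued per-day damages: £846,000 + £1,905,320 = £2,751,320
Cap: 5% of £2,919,500 = £145,975
Cap at £145,975: £2,751,320 exceeds the cap → £145,975

£145,975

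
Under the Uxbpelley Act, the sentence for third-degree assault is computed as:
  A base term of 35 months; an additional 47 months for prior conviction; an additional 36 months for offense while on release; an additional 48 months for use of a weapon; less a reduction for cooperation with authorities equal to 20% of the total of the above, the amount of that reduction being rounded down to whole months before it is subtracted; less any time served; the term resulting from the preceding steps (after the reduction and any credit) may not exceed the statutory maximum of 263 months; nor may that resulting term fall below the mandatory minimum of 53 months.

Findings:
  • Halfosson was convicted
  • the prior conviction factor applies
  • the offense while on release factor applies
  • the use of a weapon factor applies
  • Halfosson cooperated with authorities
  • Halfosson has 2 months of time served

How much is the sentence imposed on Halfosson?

Prior conviction enhancement: +47 months
Offense while on release enhancement: +36 months
Use of a weapon enhancement: +48 months
Adjusted term: 35 months + 47 months + 36 months + 48 months = 166 months
Cooperation with authorities reduction: 20% of 166 months = 33 months (rounded down)
After reduction: 166 − 33 = 133 months
Less time served: 133 months − 2 months = 131 months
Cap at 263 months: 131 months is within the cap, no reduction.
Minimum 53 months: 131 months meets the minimum, no increase.

131 months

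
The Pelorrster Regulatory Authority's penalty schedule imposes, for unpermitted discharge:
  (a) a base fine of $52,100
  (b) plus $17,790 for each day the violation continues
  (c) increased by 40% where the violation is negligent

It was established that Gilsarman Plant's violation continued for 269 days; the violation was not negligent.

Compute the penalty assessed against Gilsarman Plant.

$4,837,610

Per-day component: 269 × $17,790 = $4,785,510
Base plus per-day: $52,100 + $4,785,510 = $4,837,610
The violation was not negligent: no 40% increase.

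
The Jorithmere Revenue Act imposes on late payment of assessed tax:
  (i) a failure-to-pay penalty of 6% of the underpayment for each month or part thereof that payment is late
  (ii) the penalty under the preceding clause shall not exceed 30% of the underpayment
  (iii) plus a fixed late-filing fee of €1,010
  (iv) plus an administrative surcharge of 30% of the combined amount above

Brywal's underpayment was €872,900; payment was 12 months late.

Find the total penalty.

Accrued rate: 6% × 12 = 72%, capped at 30% → 30%
Failure-to-pay penalty: 30% of €872,900 = €261,870
Penalty before surcharge: €261,870 + €1,010 = €262,880
Administrative surcharge: 30% of €262,880 = €78,864
Total penalty: €262,880 + €78,864 = €341,744

€341,744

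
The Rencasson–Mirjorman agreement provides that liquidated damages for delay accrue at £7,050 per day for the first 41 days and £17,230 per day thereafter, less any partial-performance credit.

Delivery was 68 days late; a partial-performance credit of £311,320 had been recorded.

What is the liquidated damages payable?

£442,940

First 41 days: 41 × £7,050 = £289,050
Remaining days: (68 − 41) × £17,230 = £465,210
Accrued per-day damages: £289,050 + £465,210 = £754,260
Less partial-performance credit: £754,260 − £311,320 = £442,940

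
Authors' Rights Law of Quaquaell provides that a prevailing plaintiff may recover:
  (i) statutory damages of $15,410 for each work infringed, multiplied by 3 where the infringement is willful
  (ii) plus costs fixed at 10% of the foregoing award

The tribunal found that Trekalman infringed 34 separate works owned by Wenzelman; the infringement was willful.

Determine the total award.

Statutory damages: 34 × $15,410 = $523,940
Trebled: 3 × $523,940 = $1,571,820
Costs: 10% of $1,571,820 = $157,182
Award plus costs: $1,571,820 + $157,182 = $1,729,002

$1,729,002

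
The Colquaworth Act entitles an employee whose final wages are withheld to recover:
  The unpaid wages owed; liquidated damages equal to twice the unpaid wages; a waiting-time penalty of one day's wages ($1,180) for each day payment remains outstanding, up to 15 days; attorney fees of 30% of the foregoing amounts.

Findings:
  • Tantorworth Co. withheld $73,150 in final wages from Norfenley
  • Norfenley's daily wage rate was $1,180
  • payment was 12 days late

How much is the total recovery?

Doubled: 2 × $73,150 = $146,300
Penalty days: min(12, 15) = 12
Waiting-time penalty: 12 × $1,180 = $14,160
Subtotal: $73,150 + $146,300 + $14,160 = $233,610
Attorney fees: 30% of $233,610 = $70,083
Total award: $233,610 + $70,083 = $303,693

$303,693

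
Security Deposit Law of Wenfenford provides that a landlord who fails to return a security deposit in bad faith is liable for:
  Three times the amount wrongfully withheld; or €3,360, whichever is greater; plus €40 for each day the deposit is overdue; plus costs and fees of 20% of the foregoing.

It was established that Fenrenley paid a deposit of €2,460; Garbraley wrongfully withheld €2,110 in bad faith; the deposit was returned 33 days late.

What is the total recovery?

Trebled: 3 × €2,110 = €6,330
Minimum €3,360: €6,330 meets the minimum, no increase.
Late-return penalty: 33 × €40 = €1,320
Damages plus late penalty: €6,330 + €1,320 = €7,650
Costs and fees: 20% of €7,650 = €1,530
Total recovery: €7,650 + €1,530 = €9,180

Recovery: €9,180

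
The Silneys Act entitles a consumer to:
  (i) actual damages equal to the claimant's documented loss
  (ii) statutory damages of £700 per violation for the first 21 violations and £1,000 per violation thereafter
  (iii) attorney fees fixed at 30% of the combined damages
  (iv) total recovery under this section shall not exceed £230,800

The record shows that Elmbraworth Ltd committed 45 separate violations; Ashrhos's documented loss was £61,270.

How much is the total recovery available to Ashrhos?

£129,961

First 21 violations: 21 × £700 = £14,700
Remaining violations: (45 − 21) × £1,000 = £24,000
Statutory damages: £14,700 + £24,000 = £38,700
Combined damages: £61,270 + £38,700 = £99,970
Attorney fees: 30% of £99,970 = £29,991
Total before cap: £99,970 + £29,991 = £129,961
Cap at £230,800: £129,961 is within the cap, no reduction.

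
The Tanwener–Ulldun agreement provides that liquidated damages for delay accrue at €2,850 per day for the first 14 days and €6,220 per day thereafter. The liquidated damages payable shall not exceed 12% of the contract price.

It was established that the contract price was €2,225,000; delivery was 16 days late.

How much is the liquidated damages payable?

€52,340

First 14 days: 14 × €2,850 = €39,900
Remaining days: (16 − 14) × €6,220 = €12,440
Accrued per-day damages: €39,900 + €12,440 = €52,340
Cap: 12% of €2,225,000 = €267,000
Cap at €267,000: €52,340 is within the cap, no reduction.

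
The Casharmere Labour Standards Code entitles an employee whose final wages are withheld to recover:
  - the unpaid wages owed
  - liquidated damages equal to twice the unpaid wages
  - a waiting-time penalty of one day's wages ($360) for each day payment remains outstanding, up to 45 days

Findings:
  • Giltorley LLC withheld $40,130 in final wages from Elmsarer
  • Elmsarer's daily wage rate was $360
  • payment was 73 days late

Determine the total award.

Total award: $136,590

Doubled: 2 × $40,130 = $80,260
Penalty days: min(73, 45) = 45
Waiting-time penalty: 45 × $360 = $16,200
Total award: $40,130 + $80,260 + $16,200 = $136,590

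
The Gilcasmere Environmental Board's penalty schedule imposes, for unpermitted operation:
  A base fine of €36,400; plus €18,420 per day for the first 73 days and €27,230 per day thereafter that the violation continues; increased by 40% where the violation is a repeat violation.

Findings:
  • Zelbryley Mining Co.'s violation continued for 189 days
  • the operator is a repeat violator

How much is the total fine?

€6,355,636

First 73 days: 73 × €18,420 = €1,344,660
Remaining days: (189 − 73) × €27,230 = €3,158,680
Per-day component: €1,344,660 + €3,158,680 = €4,503,340
Base plus per-day: €36,400 + €4,503,340 = €4,539,740
Enhancement: 40% of €4,539,740 = €1,815,896
Enhanced fine: €4,539,740 + €1,815,896 = €6,355,636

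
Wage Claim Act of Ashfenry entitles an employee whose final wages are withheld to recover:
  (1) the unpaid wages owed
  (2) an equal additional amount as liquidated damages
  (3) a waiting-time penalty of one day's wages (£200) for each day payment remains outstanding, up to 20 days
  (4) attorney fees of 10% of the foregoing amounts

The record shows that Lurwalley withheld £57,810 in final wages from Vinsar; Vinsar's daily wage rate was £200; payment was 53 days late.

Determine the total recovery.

Liquidated damages (equal amount): £57,810
Penalty days: min(53, 20) = 20
Waiting-time penalty: 20 × £200 = £4,000
Subtotal: £57,810 + £57,810 + £4,000 = £119,620
Attorney fees: 10% of £119,620 = £11,962
Total award: £119,620 + £11,962 = £131,582

£131,582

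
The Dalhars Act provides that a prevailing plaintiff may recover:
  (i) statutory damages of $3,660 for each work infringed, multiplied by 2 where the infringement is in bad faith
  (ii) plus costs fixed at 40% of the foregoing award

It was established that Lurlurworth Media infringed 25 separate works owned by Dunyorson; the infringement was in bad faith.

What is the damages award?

$256,200

Statutory damages: 25 × $3,660 = $91,500
Doubled: 2 × $91,500 = $183,000
Costs: 40% of $183,000 = $73,200
Award plus costs: $183,000 + $73,200 = $256,200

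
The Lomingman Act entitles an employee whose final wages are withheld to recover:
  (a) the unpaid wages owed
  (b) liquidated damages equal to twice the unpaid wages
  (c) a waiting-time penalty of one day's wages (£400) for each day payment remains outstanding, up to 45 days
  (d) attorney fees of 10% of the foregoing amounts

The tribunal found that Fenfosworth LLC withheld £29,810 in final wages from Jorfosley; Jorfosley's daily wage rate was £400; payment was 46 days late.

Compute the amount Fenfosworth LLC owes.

Doubled: 2 × £29,810 = £59,620
Penalty days: min(46, 45) = 45
Waiting-time penalty: 45 × £400 = £18,000
Subtotal: £29,810 + £59,620 + £18,000 = £107,430
Attorney fees: 10% of £107,430 = £10,743
Total award: £107,430 + £10,743 = £118,173

£118,173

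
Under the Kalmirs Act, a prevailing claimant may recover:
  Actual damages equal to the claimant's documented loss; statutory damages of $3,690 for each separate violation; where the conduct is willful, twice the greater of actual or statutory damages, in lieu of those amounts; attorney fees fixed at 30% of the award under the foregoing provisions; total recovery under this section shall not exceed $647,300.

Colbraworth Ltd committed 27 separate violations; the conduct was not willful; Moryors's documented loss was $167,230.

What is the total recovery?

Statutory damages: 27 × $3,690 = $99,630
Conduct not willful: the in-lieu enhancement does not apply.
Actual plus statutory damages: $167,230 + $99,630 = $266,860
Attorney fees: 30% of $266,860 = $80,058
Total before cap: $266,860 + $80,058 = $346,918
Cap at $647,300: $346,918 is within the cap, no reduction.

$346,918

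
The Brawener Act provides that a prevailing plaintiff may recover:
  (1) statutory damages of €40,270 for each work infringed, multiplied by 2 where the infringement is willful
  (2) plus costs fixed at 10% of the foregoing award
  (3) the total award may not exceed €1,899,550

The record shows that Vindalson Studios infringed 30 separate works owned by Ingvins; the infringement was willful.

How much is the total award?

Statutory damages: 30 × €40,270 = €1,208,100
Doubled: 2 × €1,208,100 = €2,416,200
Costs: 10% of €2,416,200 = €241,620
Award plus costs: €2,416,200 + €241,620 = €2,657,820
Cap at €1,899,550: €2,657,820 exceeds the cap → €1,899,550

€1,899,550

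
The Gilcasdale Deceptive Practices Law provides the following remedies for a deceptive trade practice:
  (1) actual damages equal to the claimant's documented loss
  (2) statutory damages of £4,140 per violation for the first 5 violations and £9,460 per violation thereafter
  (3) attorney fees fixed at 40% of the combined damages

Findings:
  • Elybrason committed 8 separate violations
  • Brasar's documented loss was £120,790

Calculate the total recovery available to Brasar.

First 5 violations: 5 × £4,140 = £20,700
Remaining violations: (8 − 5) × £9,460 = £28,380
Statutory damages: £20,700 + £28,380 = £49,080
Combined damages: £120,790 + £49,080 = £169,870
Attorney fees: 40% of £169,870 = £67,948
Total recovery: £169,870 + £67,948 = £237,818

Total recovery: £237,818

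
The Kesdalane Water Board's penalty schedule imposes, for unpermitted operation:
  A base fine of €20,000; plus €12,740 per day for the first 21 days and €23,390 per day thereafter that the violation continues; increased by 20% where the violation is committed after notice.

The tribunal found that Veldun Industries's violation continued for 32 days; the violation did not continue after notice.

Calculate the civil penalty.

€544,830

First 21 days: 21 × €12,740 = €267,540
Remaining days: (32 − 21) × €23,390 = €257,290
Per-day component: €267,540 + €257,290 = €524,830
Base plus per-day: €20,000 + €524,830 = €544,830
The violation did not continue after notice: no 20% increase.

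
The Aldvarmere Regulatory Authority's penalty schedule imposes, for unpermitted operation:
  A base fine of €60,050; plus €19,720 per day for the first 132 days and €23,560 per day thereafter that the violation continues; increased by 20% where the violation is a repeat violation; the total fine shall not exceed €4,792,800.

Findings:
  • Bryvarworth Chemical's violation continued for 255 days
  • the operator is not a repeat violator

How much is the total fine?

First 132 days: 132 × €19,720 = €2,603,040
Remaining days: (255 − 132) × €23,560 = €2,897,880
Per-day component: €2,603,040 + €2,897,880 = €5,500,920
Base plus per-day: €60,050 + €5,500,920 = €5,560,970
The operator is not a repeat violator: no 20% increase.
Cap at €4,792,800: €5,560,970 exceeds the cap → €4,792,800

€4,792,800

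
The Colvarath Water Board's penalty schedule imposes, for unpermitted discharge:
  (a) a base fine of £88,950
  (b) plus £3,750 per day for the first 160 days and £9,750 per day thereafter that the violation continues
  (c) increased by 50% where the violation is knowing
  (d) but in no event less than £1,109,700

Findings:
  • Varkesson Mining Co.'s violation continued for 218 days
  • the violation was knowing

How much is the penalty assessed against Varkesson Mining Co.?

£1,881,675

First 160 days: 160 × £3,750 = £600,000
Remaining days: (218 − 160) × £9,750 = £565,500
Per-day component: £600,000 + £565,500 = £1,165,500
Base plus per-day: £88,950 + £1,165,500 = £1,254,450
Enhancement: 50% of £1,254,450 = £627,225
Enhanced fine: £1,254,450 + £627,225 = £1,881,675
Minimum £1,109,700: £1,881,675 meets the minimum, no increase.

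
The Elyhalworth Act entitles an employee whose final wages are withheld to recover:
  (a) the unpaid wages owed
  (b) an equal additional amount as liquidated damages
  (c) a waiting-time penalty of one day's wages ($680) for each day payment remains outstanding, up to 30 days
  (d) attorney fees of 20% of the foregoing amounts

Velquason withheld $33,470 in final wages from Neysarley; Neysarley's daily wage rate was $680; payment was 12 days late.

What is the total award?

Liquidated damages (equal amount): $33,470
Penalty days: min(12, 30) = 12
Waiting-time penalty: 12 × $680 = $8,160
Subtotal: $33,470 + $33,470 + $8,160 = $75,100
Attorney fees: 20% of $75,100 = $15,020
Total award: $75,100 + $15,020 = $90,120

$90,120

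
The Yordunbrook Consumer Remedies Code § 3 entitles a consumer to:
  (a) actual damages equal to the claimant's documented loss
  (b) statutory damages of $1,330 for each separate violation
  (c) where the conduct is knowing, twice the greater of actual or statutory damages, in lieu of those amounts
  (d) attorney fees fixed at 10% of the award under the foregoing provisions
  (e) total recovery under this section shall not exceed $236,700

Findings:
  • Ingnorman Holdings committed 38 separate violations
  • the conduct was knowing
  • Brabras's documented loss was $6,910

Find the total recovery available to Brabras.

$111,188

Statutory damages: 38 × $1,330 = $50,540
Greater of actual damages ($6,910) or statutory damages ($50,540): $50,540
Doubled: 2 × $50,540 = $101,080
Attorney fees: 10% of $101,080 = $10,108
Total before cap: $101,080 + $10,108 = $111,188
Cap at $236,700: $111,188 is within the cap, no reduction.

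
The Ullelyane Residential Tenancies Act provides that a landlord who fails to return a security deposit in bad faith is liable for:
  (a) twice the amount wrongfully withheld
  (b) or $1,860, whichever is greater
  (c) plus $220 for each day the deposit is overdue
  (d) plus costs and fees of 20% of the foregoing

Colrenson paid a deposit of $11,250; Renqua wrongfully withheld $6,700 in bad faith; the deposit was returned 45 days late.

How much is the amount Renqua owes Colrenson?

Recovery: $27,960

Doubled: 2 × $6,700 = $13,400
Minimum $1,860: $13,400 meets the minimum, no increase.
Late-return penalty: 45 × $220 = $9,900
Damages plus late penalty: $13,400 + $9,900 = $23,300
Costs and fees: 20% of $23,300 = $4,660
Total recovery: $23,300 + $4,660 = $27,960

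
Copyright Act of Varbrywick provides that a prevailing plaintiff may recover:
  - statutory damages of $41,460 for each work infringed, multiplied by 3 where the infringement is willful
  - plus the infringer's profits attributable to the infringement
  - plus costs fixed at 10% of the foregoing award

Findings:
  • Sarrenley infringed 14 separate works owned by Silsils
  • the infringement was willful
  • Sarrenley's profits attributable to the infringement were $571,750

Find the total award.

$2,544,377

Statutory damages: 14 × $41,460 = $580,440
Trebled: 3 × $580,440 = $1,741,320
Combined award: $1,741,320 + $571,750 = $2,313,070
Costs: 10% of $2,313,070 = $231,307
Award plus costs: $2,313,070 + $231,307 = $2,544,377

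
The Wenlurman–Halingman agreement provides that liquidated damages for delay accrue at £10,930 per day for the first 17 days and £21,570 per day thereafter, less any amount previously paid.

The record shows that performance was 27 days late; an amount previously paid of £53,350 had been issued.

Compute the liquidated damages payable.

Liquidated damages: £348,160

First 17 days: 17 × £10,930 = £185,810
Remaining days: (27 − 17) × £21,570 = £215,700
Accrued per-day damages: £185,810 + £215,700 = £401,510
Less amount previously paid: £401,510 − £53,350 = £348,160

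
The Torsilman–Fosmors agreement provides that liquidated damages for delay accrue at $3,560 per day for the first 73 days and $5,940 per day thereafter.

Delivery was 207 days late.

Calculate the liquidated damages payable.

First 73 days: 73 × $3,560 = $259,880
Remaining days: (207 − 73) × $5,940 = $795,960
Accrued per-day damages: $259,880 + $795,960 = $1,055,840

$1,055,840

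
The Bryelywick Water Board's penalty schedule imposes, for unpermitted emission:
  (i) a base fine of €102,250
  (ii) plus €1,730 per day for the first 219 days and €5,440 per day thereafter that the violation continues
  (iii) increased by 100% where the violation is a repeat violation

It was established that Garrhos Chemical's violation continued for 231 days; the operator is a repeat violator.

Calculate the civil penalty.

€1,092,800

First 219 days: 219 × €1,730 = €378,870
Remaining days: (231 − 219) × €5,440 = €65,280
Per-day component: €378,870 + €65,280 = €444,150
Base plus per-day: €102,250 + €444,150 = €546,400
Enhancement: 100% of €546,400 = €546,400
Enhanced fine: €546,400 + €546,400 = €1,092,800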